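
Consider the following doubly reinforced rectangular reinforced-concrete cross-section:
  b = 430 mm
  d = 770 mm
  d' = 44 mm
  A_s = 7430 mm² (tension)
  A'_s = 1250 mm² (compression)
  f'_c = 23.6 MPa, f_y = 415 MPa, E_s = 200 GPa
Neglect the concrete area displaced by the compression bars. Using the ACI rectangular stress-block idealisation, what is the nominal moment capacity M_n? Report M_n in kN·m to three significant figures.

Assume both tension and compression steel yield.
Net tension couple steel: A_s − A'_s = 6180 mm².
a = (A_s − A'_s) f_y / (0.85 f'_c b) = 2564700/(0.85 × 23.6 × 430) = 297.33 mm.
c = a/β₁ = 297.33/0.85 = 349.80 mm; ε'_s = 0.003(c − d')/c = 0.0026 ≥ f_y/E_s = 0.0021, so compression steel does yield.
M_n = (A_s − A'_s) f_y (d − a/2) + A'_s f_y (d − d') = [2564700 × (770 − 148.665) + 518750 × (770 − 44)] × 10⁻⁶ = 1593.54 + 376.61 = 1970.15 kN·m.

M_n ≈ 1970 kN·m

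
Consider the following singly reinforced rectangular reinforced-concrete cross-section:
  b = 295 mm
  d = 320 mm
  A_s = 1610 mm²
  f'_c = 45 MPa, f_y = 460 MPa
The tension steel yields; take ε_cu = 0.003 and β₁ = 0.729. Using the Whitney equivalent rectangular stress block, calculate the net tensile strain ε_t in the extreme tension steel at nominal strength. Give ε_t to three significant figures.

a = A_s f_y/(0.85 f'_c b) = 65.63 mm.
β₁ = 0.729, so c = a/β₁ = 65.63/0.729 = 90.03 mm.
From the linear strain diagram with ε_cu = 0.003: ε_t = 0.003 (d − c)/c = 0.003 × (320 − 90.03)/90.03 = 0.00766.
Since ε_t ≥ 0.005, the section is tension-controlled.

ε_t ≈ 0.00766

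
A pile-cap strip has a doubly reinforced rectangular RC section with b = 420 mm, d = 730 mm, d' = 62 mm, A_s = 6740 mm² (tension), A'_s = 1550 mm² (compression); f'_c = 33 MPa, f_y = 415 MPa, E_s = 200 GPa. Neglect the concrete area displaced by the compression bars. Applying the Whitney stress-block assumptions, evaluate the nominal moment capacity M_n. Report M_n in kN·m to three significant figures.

Assume both tension and compression steel yield.
Net tension couple steel: A_s − A'_s = 5190 mm².
a = (A_s − A'_s) f_y / (0.85 f'_c b) = 2153850/(0.85 × 33 × 420) = 182.82 mm.
c = a/β₁ = 182.82/0.814 = 224.59 mm; ε'_s = 0.003(c − d')/c = 0.0022 ≥ f_y/E_s = 0.0021, so compression steel does yield.
M_n = (A_s − A'_s) f_y (d − a/2) + A'_s f_y (d − d') = [2153850 × (730 − 91.41) + 643250 × (730 − 62)] × 10⁻⁶ = 1375.43 + 429.69 = 1805.12 kN·m.

M_n ≈ 1810 kN·m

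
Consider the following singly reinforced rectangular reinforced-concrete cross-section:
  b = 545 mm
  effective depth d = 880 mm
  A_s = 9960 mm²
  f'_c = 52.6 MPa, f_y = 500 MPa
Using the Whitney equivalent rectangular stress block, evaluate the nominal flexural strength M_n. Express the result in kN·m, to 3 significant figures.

M_n ≈ 3870 kN·m

T = A_s f_y = 9960 × 500 = 4980000 N = 4980 kN.
From C = T: a = T/(0.85 f'_c b) = 4980000/(0.85 × 52.6 × 545) = 204.38 mm.
M_n = T(d − a/2) = 4980 kN × (880 − 102.19) mm = 3873.49 kN·m.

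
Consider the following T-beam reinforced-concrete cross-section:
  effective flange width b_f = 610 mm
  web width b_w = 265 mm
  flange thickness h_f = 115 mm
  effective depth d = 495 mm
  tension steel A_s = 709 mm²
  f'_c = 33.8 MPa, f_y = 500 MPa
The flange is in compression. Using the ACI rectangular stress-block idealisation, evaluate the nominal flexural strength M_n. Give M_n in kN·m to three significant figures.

M_n ≈ 172 kN·m

Tension: T = A_s f_y = 709 × 500 = 354500 N.
Try a within the flange: a = T/(0.85 f'_c b_f) = 354500/(0.85 × 33.8 × 610) = 20.23 mm.
Since a = 20.23 ≤ h_f = 115 mm, the stress block lies entirely in the flange; analyse as a rectangular beam of width b_f.
M_n = T(d − a/2) = 354500 × (495 − 10.115) = 171.89 × 10⁶ N·mm.
M_n = 171.89 kN·m.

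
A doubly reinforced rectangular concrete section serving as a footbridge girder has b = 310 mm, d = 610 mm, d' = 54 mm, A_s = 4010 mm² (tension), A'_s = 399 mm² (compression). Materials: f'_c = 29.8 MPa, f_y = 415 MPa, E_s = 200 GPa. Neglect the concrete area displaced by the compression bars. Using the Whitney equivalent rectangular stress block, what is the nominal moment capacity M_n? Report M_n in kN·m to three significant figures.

M_n ≈ 863 kN·m

Assume both tension and compression steel yield.
Net tension couple steel: A_s − A'_s = 3611 mm².
a = (A_s − A'_s) f_y / (0.85 f'_c b) = 1498565/(0.85 × 29.8 × 310) = 190.84 mm.
c = a/β₁ = 190.84/0.837 = 228.00 mm; ε'_s = 0.003(c − d')/c = 0.0023 ≥ f_y/E_s = 0.0021, so compression steel does yield.
M_n = (A_s − A'_s) f_y (d − a/2) + A'_s f_y (d − d') = [1498565 × (610 − 95.42) + 165585 × (610 − 54)] × 10⁻⁶ = 771.13 + 92.07 = 863.20 kN·m.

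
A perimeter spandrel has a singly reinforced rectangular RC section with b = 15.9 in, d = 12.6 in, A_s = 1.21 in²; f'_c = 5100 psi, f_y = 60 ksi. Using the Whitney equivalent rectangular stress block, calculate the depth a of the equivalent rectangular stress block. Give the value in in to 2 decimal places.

a ≈ 1.05 in

T = A_s f_y = 1.21 × 60 = 72.6 kips.
a = T/(0.85 f'_c b) = 72.6/(0.85 × 5.1 × 15.9) = 1.05 in.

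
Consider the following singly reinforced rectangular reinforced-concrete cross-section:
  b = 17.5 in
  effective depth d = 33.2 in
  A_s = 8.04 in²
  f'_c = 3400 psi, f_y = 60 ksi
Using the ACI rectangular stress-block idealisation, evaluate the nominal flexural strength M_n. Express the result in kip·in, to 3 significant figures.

T = A_s f_y = 8.04 × 60 = 482.4 kips.
a = T/(0.85 f'_c b) = 482.4/(0.85 × 3.4 × 17.5) = 9.538 in.
M_n = T(d − a/2) = 482.4 × (33.2 − 4.769) = 13715.1 kip·in.

M_n ≈ 13700 kip·in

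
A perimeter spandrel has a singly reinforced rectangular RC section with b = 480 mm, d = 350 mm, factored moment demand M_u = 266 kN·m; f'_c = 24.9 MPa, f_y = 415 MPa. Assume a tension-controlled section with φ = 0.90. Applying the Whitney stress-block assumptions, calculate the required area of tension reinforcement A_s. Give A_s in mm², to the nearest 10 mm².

A_s ≈ 2360 mm²

M_n = M_u/φ = 266/0.90 = 295.556 kN·m.
With M_n = 0.85 f'_c a b (d − a/2), solve the quadratic for a:
a = d − √(d² − 2M_n/(0.85 f'_c b)) = 350 − √(350² − 2 × 295.556×10⁶/(0.85 × 24.9 × 480)) = 96.40 mm.
A_s = 0.85 f'_c a b / f_y = 0.85 × 24.9 × 96.40 × 480 / 415 = 2359.9 mm².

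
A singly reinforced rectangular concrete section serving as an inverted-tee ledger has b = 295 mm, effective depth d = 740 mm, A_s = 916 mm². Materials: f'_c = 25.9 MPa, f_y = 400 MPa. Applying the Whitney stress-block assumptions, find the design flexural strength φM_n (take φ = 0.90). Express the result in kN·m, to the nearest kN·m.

T = A_s f_y = 916 × 400 = 366400 N = 366.4 kN.
From C = T: a = T/(0.85 f'_c b) = 366400/(0.85 × 25.9 × 295) = 56.42 mm.
M_n = T(d − a/2) = 366.4 kN × (740 − 28.21) mm = 260.80 kN·m.
φM_n = 0.90 × 260.80 = 234.72 kN·m.

φM_n ≈ 235 kN·m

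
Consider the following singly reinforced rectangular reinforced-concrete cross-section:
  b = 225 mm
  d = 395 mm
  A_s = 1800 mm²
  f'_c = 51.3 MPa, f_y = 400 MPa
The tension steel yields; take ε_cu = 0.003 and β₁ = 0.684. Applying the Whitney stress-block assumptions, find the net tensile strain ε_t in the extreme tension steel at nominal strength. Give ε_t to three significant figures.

a = A_s f_y/(0.85 f'_c b) = 73.39 mm.
β₁ = 0.684, so c = a/β₁ = 73.39/0.684 = 107.30 mm.
From the linear strain diagram with ε_cu = 0.003: ε_t = 0.003 (d − c)/c = 0.003 × (395 − 107.30)/107.30 = 0.00804.
Since ε_t ≥ 0.005, the section is tension-controlled.

ε_t ≈ 0.00804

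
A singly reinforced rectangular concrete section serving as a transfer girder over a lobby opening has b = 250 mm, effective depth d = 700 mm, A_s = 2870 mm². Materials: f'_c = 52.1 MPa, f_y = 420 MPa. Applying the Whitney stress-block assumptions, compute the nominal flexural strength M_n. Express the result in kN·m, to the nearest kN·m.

T = A_s f_y = 2870 × 420 = 1205400 N = 1205.4 kN.
From C = T: a = T/(0.85 f'_c b) = 1205400/(0.85 × 52.1 × 250) = 108.88 mm.
M_n = T(d − a/2) = 1205.4 kN × (700 − 54.44) mm = 778.16 kN·m.

M_n ≈ 778 kN·m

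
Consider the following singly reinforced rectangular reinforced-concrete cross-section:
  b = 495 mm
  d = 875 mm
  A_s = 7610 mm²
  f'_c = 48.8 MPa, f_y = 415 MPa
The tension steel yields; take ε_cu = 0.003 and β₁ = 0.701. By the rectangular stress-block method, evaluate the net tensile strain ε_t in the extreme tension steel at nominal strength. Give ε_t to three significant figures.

ε_t ≈ 0.00896

a = A_s f_y/(0.85 f'_c b) = 153.81 mm.
β₁ = 0.701, so c = a/β₁ = 153.81/0.701 = 219.42 mm.
From the linear strain diagram with ε_cu = 0.003: ε_t = 0.003 (d − c)/c = 0.003 × (875 − 219.42)/219.42 = 0.00896.
Since ε_t ≥ 0.005, the section is tension-controlled.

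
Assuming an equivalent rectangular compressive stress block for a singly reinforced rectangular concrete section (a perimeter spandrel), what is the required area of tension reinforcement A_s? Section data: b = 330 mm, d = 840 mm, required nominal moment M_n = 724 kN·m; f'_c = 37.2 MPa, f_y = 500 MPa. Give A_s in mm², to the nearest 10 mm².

With M_n = 0.85 f'_c a b (d − a/2), solve the quadratic for a:
a = d − √(d² − 2M_n/(0.85 f'_c b)) = 840 − √(840² − 2 × 724×10⁶/(0.85 × 37.2 × 330)) = 87.12 mm.
A_s = 0.85 f'_c a b / f_y = 0.85 × 37.2 × 87.12 × 330 / 500 = 1818.1 mm².

A_s ≈ 1820 mm²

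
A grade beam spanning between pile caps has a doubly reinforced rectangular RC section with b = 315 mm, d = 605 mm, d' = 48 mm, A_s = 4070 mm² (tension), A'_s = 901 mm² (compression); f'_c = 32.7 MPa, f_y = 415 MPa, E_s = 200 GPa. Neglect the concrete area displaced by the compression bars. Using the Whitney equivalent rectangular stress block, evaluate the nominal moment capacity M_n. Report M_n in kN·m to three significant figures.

Assume both tension and compression steel yield.
Net tension couple steel: A_s − A'_s = 3169 mm².
a = (A_s − A'_s) f_y / (0.85 f'_c b) = 1315135/(0.85 × 32.7 × 315) = 150.21 mm.
c = a/β₁ = 150.21/0.816 = 184.08 mm; ε'_s = 0.003(c − d')/c = 0.0022 ≥ f_y/E_s = 0.0021, so compression steel does yield.
M_n = (A_s − A'_s) f_y (d − a/2) + A'_s f_y (d − d') = [1315135 × (605 − 75.105) + 373915 × (605 − 48)] × 10⁻⁶ = 696.88 + 208.27 = 905.15 kN·m.

M_n ≈ 905 kN·m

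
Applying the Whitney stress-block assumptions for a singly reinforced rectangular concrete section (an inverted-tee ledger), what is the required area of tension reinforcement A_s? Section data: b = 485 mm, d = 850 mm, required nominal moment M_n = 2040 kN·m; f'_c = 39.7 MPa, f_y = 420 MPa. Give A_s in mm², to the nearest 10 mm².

With M_n = 0.85 f'_c a b (d − a/2), solve the quadratic for a:
a = d − √(d² − 2M_n/(0.85 f'_c b)) = 850 − √(850² − 2 × 2040×10⁶/(0.85 × 39.7 × 485)) = 162.10 mm.
A_s = 0.85 f'_c a b / f_y = 0.85 × 39.7 × 162.10 × 485 / 420 = 6316.6 mm².

A_s ≈ 6320 mm²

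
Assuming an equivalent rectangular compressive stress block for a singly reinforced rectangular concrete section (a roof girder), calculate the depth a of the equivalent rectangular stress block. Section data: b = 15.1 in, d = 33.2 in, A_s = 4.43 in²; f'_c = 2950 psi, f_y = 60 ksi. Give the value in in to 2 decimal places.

a ≈ 7.02 in

T = A_s f_y = 4.43 × 60 = 265.8 kips.
a = T/(0.85 f'_c b) = 265.8/(0.85 × 2.95 × 15.1) = 7.02 in.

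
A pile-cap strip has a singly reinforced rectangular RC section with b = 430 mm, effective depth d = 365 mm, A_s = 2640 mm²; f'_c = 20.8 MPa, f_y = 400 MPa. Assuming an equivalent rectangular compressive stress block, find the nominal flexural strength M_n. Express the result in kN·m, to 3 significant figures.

T = A_s f_y = 2640 × 400 = 1056000 N = 1056 kN.
From C = T: a = T/(0.85 f'_c b) = 1056000/(0.85 × 20.8 × 430) = 138.90 mm.
M_n = T(d − a/2) = 1056 kN × (365 − 69.45) mm = 312.10 kN·m.

M_n ≈ 312 kN·m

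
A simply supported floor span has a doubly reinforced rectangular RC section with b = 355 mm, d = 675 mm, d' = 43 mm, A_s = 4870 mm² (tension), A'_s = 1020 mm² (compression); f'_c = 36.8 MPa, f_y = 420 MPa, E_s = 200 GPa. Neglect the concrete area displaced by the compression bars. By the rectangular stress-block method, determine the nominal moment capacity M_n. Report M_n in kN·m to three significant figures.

Assume both tension and compression steel yield.
Net tension couple steel: A_s − A'_s = 3850 mm².
a = (A_s − A'_s) f_y / (0.85 f'_c b) = 1617000/(0.85 × 36.8 × 355) = 145.62 mm.
c = a/β₁ = 145.62/0.787 = 185.03 mm; ε'_s = 0.003(c − d')/c = 0.0023 ≥ f_y/E_s = 0.0021, so compression steel does yield.
M_n = (A_s − A'_s) f_y (d − a/2) + A'_s f_y (d − d') = [1617000 × (675 − 72.81) + 428400 × (675 − 43)] × 10⁻⁶ = 973.74 + 270.75 = 1244.49 kN·m.

M_n ≈ 1240 kN·m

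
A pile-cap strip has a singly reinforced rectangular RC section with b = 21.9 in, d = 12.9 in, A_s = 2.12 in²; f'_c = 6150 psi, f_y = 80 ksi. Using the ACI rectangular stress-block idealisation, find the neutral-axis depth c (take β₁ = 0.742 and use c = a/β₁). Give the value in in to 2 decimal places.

c ≈ 2.00 in

T = A_s f_y = 2.12 × 80 = 169.6 kips.
a = T/(0.85 f'_c b) = 169.6/(0.85 × 6.15 × 21.9) = 1.4815 in.
With β₁ = 0.742, c = a/β₁ = 1.4815/0.742 = 2.00 in.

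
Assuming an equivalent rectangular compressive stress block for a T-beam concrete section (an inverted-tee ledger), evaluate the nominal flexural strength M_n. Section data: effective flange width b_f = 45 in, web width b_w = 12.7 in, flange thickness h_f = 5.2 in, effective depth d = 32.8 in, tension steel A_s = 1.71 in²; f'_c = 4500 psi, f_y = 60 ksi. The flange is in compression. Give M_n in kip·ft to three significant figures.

Tension: T = A_s f_y = 1.71 × 60 = 102.6 kips.
Try a within the flange: a = T/(0.85 f'_c b_f) = 102.6/(0.85 × 4.5 × 45) = 0.596 in.
Since a = 0.596 ≤ h_f = 5.2 in, the stress block lies entirely in the flange; analyse as a rectangular beam of width b_f.
M_n = T(d − a/2) = 102.6 × (32.8 − 0.298) = 3334.7 kip·in.
M_n = 3334.7/12 = 277.89 kip·ft.

M_n ≈ 278 kip·ft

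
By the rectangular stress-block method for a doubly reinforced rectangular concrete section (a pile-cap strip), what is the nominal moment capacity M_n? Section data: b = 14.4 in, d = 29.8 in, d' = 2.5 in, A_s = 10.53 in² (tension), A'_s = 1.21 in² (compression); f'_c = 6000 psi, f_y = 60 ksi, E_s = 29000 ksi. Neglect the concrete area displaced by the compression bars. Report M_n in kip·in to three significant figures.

M_n ≈ 16500 kip·in

Assume both steels yield.
a = (A_s − A'_s) f_y/(0.85 f'_c b) = (10.53 − 1.21) × 60/(0.85 × 6 × 14.4) = 7.614 in.
c = a/β₁ = 7.614/0.75 = 10.152 in; ε'_s = 0.003(c − d')/c = 0.0023 ≥ ε_y = 0.0021, so the compression steel yields.
M_n = (A_s − A'_s) f_y (d − a/2) + A'_s f_y (d − d') = 559.2 × (29.8 − 3.807) + 72.6 × (29.8 − 2.5) = 14535.3 + 1982.0 = 16517.3 kip·in.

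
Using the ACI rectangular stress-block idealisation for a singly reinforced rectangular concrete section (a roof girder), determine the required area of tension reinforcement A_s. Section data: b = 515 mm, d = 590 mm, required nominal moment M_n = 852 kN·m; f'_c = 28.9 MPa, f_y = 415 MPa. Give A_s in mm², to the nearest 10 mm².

With M_n = 0.85 f'_c a b (d − a/2), solve the quadratic for a:
a = d − √(d² − 2M_n/(0.85 f'_c b)) = 590 − √(590² − 2 × 852×10⁶/(0.85 × 28.9 × 515)) = 128.04 mm.
A_s = 0.85 f'_c a b / f_y = 0.85 × 28.9 × 128.04 × 515 / 415 = 3903.2 mm².

A_s ≈ 3900 mm²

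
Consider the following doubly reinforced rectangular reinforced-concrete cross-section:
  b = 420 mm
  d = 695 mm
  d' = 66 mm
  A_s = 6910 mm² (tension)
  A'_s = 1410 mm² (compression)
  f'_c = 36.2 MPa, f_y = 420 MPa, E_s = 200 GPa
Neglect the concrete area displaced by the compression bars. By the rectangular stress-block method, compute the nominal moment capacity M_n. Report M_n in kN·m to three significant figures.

M_n ≈ 1770 kN·m

Assume both tension and compression steel yield.
Net tension couple steel: A_s − A'_s = 5500 mm².
a = (A_s − A'_s) f_y / (0.85 f'_c b) = 2310000/(0.85 × 36.2 × 420) = 178.75 mm.
c = a/β₁ = 178.75/0.791 = 225.98 mm; ε'_s = 0.003(c − d')/c = 0.0021 ≥ f_y/E_s = 0.0021, so compression steel does yield.
M_n = (A_s − A'_s) f_y (d − a/2) + A'_s f_y (d − d') = [2310000 × (695 − 89.375) + 592200 × (695 − 66)] × 10⁻⁶ = 1398.99 + 372.49 = 1771.48 kN·m.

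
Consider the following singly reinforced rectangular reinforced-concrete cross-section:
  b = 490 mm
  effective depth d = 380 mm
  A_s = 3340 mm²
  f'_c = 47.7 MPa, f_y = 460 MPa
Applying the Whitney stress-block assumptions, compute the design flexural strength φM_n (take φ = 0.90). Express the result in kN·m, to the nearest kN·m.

T = A_s f_y = 3340 × 460 = 1536400 N = 1536.4 kN.
From C = T: a = T/(0.85 f'_c b) = 1536400/(0.85 × 47.7 × 490) = 77.33 mm.
M_n = T(d − a/2) = 1536.4 kN × (380 − 38.665) mm = 524.43 kN·m.
φM_n = 0.90 × 524.43 = 471.99 kN·m.

φM_n ≈ 472 kN·m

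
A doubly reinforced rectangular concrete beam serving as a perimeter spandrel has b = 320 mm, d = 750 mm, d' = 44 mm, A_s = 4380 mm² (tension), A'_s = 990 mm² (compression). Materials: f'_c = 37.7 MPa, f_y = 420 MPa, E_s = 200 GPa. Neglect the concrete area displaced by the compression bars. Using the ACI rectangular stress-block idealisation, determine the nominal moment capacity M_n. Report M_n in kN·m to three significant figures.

Assume both tension and compression steel yield.
Net tension couple steel: A_s − A'_s = 3390 mm².
a = (A_s − A'_s) f_y / (0.85 f'_c b) = 1423800/(0.85 × 37.7 × 320) = 138.85 mm.
c = a/β₁ = 138.85/0.781 = 177.78 mm; ε'_s = 0.003(c − d')/c = 0.0023 ≥ f_y/E_s = 0.0021, so compression steel does yield.
M_n = (A_s − A'_s) f_y (d − a/2) + A'_s f_y (d − d') = [1423800 × (750 − 69.425) + 415800 × (750 − 44)] × 10⁻⁶ = 969.00 + 293.55 = 1262.55 kN·m.

M_n ≈ 1260 kN·m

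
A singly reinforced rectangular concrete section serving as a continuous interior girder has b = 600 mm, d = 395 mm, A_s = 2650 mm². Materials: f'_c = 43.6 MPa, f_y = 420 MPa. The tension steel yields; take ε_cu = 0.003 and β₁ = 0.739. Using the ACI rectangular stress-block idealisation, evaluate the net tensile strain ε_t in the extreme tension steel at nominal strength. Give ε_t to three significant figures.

a = A_s f_y/(0.85 f'_c b) = 50.05 mm.
β₁ = 0.739, so c = a/β₁ = 50.05/0.739 = 67.73 mm.
From the linear strain diagram with ε_cu = 0.003: ε_t = 0.003 (d − c)/c = 0.003 × (395 − 67.73)/67.73 = 0.0145.
Since ε_t ≥ 0.005, the section is tension-controlled.

ε_t ≈ 0.0145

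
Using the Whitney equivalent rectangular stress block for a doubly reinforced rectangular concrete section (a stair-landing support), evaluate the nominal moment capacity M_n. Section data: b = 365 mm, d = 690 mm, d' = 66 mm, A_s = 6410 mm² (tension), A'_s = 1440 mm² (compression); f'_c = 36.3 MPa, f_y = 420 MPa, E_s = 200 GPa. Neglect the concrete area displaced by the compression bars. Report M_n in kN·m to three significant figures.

Assume both tension and compression steel yield.
Net tension couple steel: A_s − A'_s = 4970 mm².
a = (A_s − A'_s) f_y / (0.85 f'_c b) = 2087400/(0.85 × 36.3 × 365) = 185.35 mm.
c = a/β₁ = 185.35/0.791 = 234.32 mm; ε'_s = 0.003(c − d')/c = 0.0022 ≥ f_y/E_s = 0.0021, so compression steel does yield.
M_n = (A_s − A'_s) f_y (d − a/2) + A'_s f_y (d − d') = [2087400 × (690 − 92.675) + 604800 × (690 − 66)] × 10⁻⁶ = 1246.86 + 377.40 = 1624.26 kN·m.

M_n ≈ 1620 kN·m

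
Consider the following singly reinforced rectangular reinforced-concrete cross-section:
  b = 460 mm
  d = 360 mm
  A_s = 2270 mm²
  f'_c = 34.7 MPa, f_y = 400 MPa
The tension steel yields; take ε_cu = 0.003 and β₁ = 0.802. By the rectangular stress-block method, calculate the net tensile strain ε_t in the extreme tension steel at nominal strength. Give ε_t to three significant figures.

ε_t ≈ 0.00994

a = A_s f_y/(0.85 f'_c b) = 66.92 mm.
β₁ = 0.802, so c = a/β₁ = 66.92/0.802 = 83.44 mm.
From the linear strain diagram with ε_cu = 0.003: ε_t = 0.003 (d − c)/c = 0.003 × (360 − 83.44)/83.44 = 0.00994.
Since ε_t ≥ 0.005, the section is tension-controlled.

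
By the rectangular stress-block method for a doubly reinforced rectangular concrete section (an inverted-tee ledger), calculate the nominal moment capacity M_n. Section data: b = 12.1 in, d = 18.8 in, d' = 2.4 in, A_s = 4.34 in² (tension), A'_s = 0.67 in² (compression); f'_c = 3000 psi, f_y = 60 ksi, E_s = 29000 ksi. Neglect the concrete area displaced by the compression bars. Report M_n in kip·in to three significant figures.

M_n ≈ 4010 kip·in

Assume both steels yield.
a = (A_s − A'_s) f_y/(0.85 f'_c b) = (4.34 − 0.67) × 60/(0.85 × 3 × 12.1) = 7.137 in.
c = a/β₁ = 7.137/0.85 = 8.396 in; ε'_s = 0.003(c − d')/c = 0.0021 ≥ ε_y = 0.0021, so the compression steel yields.
M_n = (A_s − A'_s) f_y (d − a/2) + A'_s f_y (d − d') = 220.2 × (18.8 − 3.5685) + 40.2 × (18.8 − 2.4) = 3354.0 + 659.3 = 4013.3 kip·in.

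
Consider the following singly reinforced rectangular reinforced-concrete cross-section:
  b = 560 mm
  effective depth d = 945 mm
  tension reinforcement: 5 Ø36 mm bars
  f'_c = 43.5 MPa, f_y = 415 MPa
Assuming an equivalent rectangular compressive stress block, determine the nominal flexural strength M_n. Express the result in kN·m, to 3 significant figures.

A_s = 5 × 1018 = 5090 mm².
T = A_s f_y = 5090 × 415 = 2112350 N = 2112.35 kN.
From C = T: a = T/(0.85 f'_c b) = 2112350/(0.85 × 43.5 × 560) = 102.02 mm.
M_n = T(d − a/2) = 2112.35 kN × (945 − 51.01) mm = 1888.42 kN·m.

M_n ≈ 1890 kN·m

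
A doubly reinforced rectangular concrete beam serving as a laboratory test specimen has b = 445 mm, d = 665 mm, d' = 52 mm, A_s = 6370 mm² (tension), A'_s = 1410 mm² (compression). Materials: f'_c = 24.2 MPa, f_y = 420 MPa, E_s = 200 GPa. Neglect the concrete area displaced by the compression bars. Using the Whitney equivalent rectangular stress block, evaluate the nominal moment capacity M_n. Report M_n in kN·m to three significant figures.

M_n ≈ 1510 kN·m

Assume both tension and compression steel yield.
Net tension couple steel: A_s − A'_s = 4960 mm².
a = (A_s − A'_s) f_y / (0.85 f'_c b) = 2083200/(0.85 × 24.2 × 445) = 227.58 mm.
c = a/β₁ = 227.58/0.85 = 267.74 mm; ε'_s = 0.003(c − d')/c = 0.0024 ≥ f_y/E_s = 0.0021, so compression steel does yield.
M_n = (A_s − A'_s) f_y (d − a/2) + A'_s f_y (d − d') = [2083200 × (665 − 113.79) + 592200 × (665 − 52)] × 10⁻⁶ = 1148.28 + 363.02 = 1511.30 kN·m.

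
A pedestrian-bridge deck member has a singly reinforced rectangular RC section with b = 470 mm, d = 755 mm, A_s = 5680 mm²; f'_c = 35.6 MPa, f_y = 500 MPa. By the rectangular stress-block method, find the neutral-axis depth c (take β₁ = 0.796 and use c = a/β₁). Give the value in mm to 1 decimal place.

c ≈ 250.9 mm

T = A_s f_y = 5680 × 500 = 2840000 N = 2840 kN.
Setting C = 0.85 f'_c a b equal to T: a = 2840000/(0.85 × 35.6 × 470) = 199.688 mm.
With β₁ = 0.796, c = a/β₁ = 199.688/0.796 = 250.9 mm.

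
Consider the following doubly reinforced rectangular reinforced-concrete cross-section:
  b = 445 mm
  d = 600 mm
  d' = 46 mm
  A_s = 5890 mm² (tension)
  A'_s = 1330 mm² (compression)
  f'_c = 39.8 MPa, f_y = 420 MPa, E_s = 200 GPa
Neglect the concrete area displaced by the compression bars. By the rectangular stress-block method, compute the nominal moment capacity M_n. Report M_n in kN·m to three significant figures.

M_n ≈ 1340 kN·m

Assume both tension and compression steel yield.
Net tension couple steel: A_s − A'_s = 4560 mm².
a = (A_s − A'_s) f_y / (0.85 f'_c b) = 1915200/(0.85 × 39.8 × 445) = 127.22 mm.
c = a/β₁ = 127.22/0.766 = 166.08 mm; ε'_s = 0.003(c − d')/c = 0.0022 ≥ f_y/E_s = 0.0021, so compression steel does yield.
M_n = (A_s − A'_s) f_y (d − a/2) + A'_s f_y (d − d') = [1915200 × (600 − 63.61) + 558600 × (600 − 46)] × 10⁻⁶ = 1027.29 + 309.46 = 1336.75 kN·m.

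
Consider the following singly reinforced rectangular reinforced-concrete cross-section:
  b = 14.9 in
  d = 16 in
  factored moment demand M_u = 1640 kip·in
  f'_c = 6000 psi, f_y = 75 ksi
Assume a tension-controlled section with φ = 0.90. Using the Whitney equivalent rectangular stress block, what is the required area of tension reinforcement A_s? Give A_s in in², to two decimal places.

A_s ≈ 1.60 in²

M_n = M_u/φ = 1640/0.90 = 1822.22 kip·in.
From M_n = 0.85 f'_c a b (d − a/2):
a = d − √(d² − 2M_n/(0.85 f'_c b)) = 16 − √(16² − 2 × 1822.22/(0.85 × 6 × 14.9)) = 1.576 in.
A_s = 0.85 f'_c a b / f_y = 0.85 × 6 × 1.576 × 14.9 / 75 = 1.597 in².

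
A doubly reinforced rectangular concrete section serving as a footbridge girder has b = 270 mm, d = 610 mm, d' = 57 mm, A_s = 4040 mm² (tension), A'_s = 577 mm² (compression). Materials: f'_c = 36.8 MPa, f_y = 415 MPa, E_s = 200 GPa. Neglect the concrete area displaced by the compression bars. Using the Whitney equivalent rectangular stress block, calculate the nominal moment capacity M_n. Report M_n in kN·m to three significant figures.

M_n ≈ 887 kN·m

Assume both tension and compression steel yield.
Net tension couple steel: A_s − A'_s = 3463 mm².
a = (A_s − A'_s) f_y / (0.85 f'_c b) = 1437145/(0.85 × 36.8 × 270) = 170.16 mm.
c = a/β₁ = 170.16/0.787 = 216.21 mm; ε'_s = 0.003(c − d')/c = 0.0022 ≥ f_y/E_s = 0.0021, so compression steel does yield.
M_n = (A_s − A'_s) f_y (d − a/2) + A'_s f_y (d − d') = [1437145 × (610 − 85.08) + 239455 × (610 − 57)] × 10⁻⁶ = 754.39 + 132.42 = 886.81 kN·m.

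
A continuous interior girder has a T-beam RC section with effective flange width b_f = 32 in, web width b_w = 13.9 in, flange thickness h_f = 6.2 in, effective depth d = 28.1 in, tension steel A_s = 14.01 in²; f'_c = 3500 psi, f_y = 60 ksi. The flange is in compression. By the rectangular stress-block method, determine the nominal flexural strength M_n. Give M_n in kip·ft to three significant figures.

M_n ≈ 1620 kip·ft

Tension: T = A_s f_y = 14.01 × 60 = 840.6 kips.
Try a within the flange: a = T/(0.85 f'_c b_f) = 840.6/(0.85 × 3.5 × 32) = 8.830 in.
a = 8.830 > h_f = 6.2 in: the block extends into the web. Split into flange-overhang and web parts.
C_f = 0.85 f'_c (b_f − b_w) h_f = 0.85 × 3.5 × (32 − 13.9) × 6.2 = 333.9 kips.
Remaining web compression depth: a_w = (T − C_f)/(0.85 f'_c b_w) = (840.6 − 333.9)/(0.85 × 3.5 × 13.9) = 12.253 in.
M_n = C_f(d − h_f/2) + (T − C_f)(d − a_w/2) = 333.9 × (28.1 − 3.1) + 506.7 × (28.1 − 6.1265) = 8347.5 + 11134.0 = 19481.5 kip·in.
M_n = 19481.5/12 = 1623.46 kip·ft.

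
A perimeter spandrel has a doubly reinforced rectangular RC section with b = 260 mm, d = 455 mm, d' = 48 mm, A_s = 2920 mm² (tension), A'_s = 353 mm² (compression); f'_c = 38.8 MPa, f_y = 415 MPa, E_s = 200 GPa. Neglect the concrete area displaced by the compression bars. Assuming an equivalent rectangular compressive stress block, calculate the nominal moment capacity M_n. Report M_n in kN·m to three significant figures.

M_n ≈ 478 kN·m

Assume both tension and compression steel yield.
Net tension couple steel: A_s − A'_s = 2567 mm².
a = (A_s − A'_s) f_y / (0.85 f'_c b) = 1065305/(0.85 × 38.8 × 260) = 124.24 mm.
c = a/β₁ = 124.24/0.773 = 160.72 mm; ε'_s = 0.003(c − d')/c = 0.0021 ≥ f_y/E_s = 0.0021, so compression steel does yield.
M_n = (A_s − A'_s) f_y (d − a/2) + A'_s f_y (d − d') = [1065305 × (455 − 62.12) + 146495 × (455 − 48)] × 10⁻⁶ = 418.54 + 59.62 = 478.16 kN·m.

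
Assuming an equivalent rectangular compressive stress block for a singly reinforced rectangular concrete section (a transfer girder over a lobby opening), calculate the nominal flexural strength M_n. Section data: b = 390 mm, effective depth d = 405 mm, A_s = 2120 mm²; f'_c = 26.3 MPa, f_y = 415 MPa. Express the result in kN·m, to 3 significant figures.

T = A_s f_y = 2120 × 415 = 879800 N = 879.8 kN.
From C = T: a = T/(0.85 f'_c b) = 879800/(0.85 × 26.3 × 390) = 100.91 mm.
M_n = T(d − a/2) = 879.8 kN × (405 − 50.455) mm = 311.93 kN·m.

M_n ≈ 312 kN·m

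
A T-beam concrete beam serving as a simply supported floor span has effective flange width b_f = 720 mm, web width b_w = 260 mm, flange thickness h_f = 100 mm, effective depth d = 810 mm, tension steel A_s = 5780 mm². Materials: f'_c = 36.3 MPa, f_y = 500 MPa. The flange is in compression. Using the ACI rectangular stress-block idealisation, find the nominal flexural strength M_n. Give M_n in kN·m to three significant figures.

Tension: T = A_s f_y = 5780 × 500 = 2890000 N.
Try a within the flange: a = T/(0.85 f'_c b_f) = 2890000/(0.85 × 36.3 × 720) = 130.09 mm.
a = 130.09 > h_f = 100 mm: the block extends into the web. Split into flange-overhang and web parts.
C_f = 0.85 f'_c (b_f − b_w) h_f = 0.85 × 36.3 × (720 − 260) × 100 = 1419330 N.
Remaining web compression depth: a_w = (T − C_f)/(0.85 f'_c b_w) = (2890000 − 1419330)/(0.85 × 36.3 × 260) = 183.32 mm.
M_n = C_f(d − h_f/2) + (T − C_f)(d − a_w/2) = 1419330 × (810 − 50) + 1470670 × (810 − 91.66) = 1078.69 + 1056.44 = 2135.13 × 10⁶ N·mm.
M_n = 2135.13 kN·m.

M_n ≈ 2140 kN·m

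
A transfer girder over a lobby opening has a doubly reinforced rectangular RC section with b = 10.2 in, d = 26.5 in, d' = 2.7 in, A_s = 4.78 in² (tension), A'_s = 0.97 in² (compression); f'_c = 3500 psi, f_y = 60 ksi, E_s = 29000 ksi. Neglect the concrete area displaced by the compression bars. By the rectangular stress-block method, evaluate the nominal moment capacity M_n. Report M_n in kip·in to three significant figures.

Assume both steels yield.
a = (A_s − A'_s) f_y/(0.85 f'_c b) = (4.78 − 0.97) × 60/(0.85 × 3.5 × 10.2) = 7.533 in.
c = a/β₁ = 7.533/0.85 = 8.862 in; ε'_s = 0.003(c − d')/c = 0.0021 ≥ ε_y = 0.0021, so the compression steel yields.
M_n = (A_s − A'_s) f_y (d − a/2) + A'_s f_y (d − d') = 228.6 × (26.5 − 3.7665) + 58.2 × (26.5 − 2.7) = 5196.9 + 1385.2 = 6582.1 kip·in.

M_n ≈ 6580 kip·in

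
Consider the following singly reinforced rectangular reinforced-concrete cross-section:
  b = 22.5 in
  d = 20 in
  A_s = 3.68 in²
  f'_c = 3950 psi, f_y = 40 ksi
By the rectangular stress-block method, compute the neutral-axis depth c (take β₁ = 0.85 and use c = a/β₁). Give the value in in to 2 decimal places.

T = A_s f_y = 3.68 × 40 = 147.2 kips.
a = T/(0.85 f'_c b) = 147.2/(0.85 × 3.95 × 22.5) = 1.9485 in.
With β₁ = 0.85, c = a/β₁ = 1.9485/0.85 = 2.29 in.

c ≈ 2.29 in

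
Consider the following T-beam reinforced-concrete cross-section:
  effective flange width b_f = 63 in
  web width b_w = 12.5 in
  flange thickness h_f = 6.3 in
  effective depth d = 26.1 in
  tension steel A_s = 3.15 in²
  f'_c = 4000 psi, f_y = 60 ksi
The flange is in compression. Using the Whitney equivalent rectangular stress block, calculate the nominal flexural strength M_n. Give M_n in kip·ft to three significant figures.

Tension: T = A_s f_y = 3.15 × 60 = 189 kips.
Try a within the flange: a = T/(0.85 f'_c b_f) = 189/(0.85 × 4 × 63) = 0.882 in.
Since a = 0.882 ≤ h_f = 6.3 in, the stress block lies entirely in the flange; analyse as a rectangular beam of width b_f.
M_n = T(d − a/2) = 189 × (26.1 − 0.441) = 4849.6 kip·in.
M_n = 4849.6/12 = 404.13 kip·ft.

M_n ≈ 404 kip·ft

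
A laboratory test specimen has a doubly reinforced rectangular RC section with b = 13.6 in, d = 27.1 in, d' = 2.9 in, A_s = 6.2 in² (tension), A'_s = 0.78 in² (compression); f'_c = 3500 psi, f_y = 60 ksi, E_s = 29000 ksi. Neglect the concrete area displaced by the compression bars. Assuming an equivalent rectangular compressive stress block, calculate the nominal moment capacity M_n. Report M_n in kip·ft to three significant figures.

Assume both steels yield.
a = (A_s − A'_s) f_y/(0.85 f'_c b) = (6.2 − 0.78) × 60/(0.85 × 3.5 × 13.6) = 8.038 in.
c = a/β₁ = 8.038/0.85 = 9.456 in; ε'_s = 0.003(c − d')/c = 0.0021 ≥ ε_y = 0.0021, so the compression steel yields.
M_n = (A_s − A'_s) f_y (d − a/2) + A'_s f_y (d − d') = 325.2 × (27.1 − 4.019) + 46.8 × (27.1 − 2.9) = 7505.9 + 1132.6 = 8638.5 kip·in = 8638.5/12 = 719.88 kip·ft.

M_n ≈ 720 kip·ft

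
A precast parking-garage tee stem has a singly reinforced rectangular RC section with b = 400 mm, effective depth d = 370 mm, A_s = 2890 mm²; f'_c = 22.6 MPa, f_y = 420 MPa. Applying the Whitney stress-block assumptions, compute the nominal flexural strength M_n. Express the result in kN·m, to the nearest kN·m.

T = A_s f_y = 2890 × 420 = 1213800 N = 1213.8 kN.
From C = T: a = T/(0.85 f'_c b) = 1213800/(0.85 × 22.6 × 400) = 157.96 mm.
M_n = T(d − a/2) = 1213.8 kN × (370 − 78.98) mm = 353.24 kN·m.

M_n ≈ 353 kN·m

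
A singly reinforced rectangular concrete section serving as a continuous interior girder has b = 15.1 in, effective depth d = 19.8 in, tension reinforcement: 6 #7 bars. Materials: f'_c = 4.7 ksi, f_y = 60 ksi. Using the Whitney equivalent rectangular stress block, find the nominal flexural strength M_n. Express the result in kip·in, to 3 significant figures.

M_n ≈ 3890 kip·in

A_s = 6 × 0.6 = 3.6 in².
T = A_s f_y = 3.6 × 60 = 216 kips.
a = T/(0.85 f'_c b) = 216/(0.85 × 4.7 × 15.1) = 3.581 in.
M_n = T(d − a/2) = 216 × (19.8 − 1.7905) = 3890.1 kip·in.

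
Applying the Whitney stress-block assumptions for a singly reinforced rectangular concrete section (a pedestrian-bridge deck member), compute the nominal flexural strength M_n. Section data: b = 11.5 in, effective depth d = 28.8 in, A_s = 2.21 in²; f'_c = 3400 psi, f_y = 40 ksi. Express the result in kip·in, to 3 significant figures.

M_n ≈ 2430 kip·in

T = A_s f_y = 2.21 × 40 = 88.4 kips.
a = T/(0.85 f'_c b) = 88.4/(0.85 × 3.4 × 11.5) = 2.660 in.
M_n = T(d − a/2) = 88.4 × (28.8 − 1.33) = 2428.3 kip·in.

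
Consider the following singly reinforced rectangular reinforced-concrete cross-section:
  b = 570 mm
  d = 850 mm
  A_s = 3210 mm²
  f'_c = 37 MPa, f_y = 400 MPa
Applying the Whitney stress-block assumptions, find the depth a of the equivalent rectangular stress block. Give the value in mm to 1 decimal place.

T = A_s f_y = 3210 × 400 = 1284000 N = 1284 kN.
Setting C = 0.85 f'_c a b equal to T: a = 1284000/(0.85 × 37 × 570) = 71.6 mm.

a ≈ 71.6 mm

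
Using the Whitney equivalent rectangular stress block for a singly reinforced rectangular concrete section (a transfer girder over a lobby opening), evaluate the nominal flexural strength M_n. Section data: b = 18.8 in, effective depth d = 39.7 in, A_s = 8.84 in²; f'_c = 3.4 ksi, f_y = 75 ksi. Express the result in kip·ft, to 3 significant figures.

T = A_s f_y = 8.84 × 75 = 663 kips.
a = T/(0.85 f'_c b) = 663/(0.85 × 3.4 × 18.8) = 12.203 in.
M_n = T(d − a/2) = 663 × (39.7 − 6.1015) = 22275.8 kip·in = 22275.8/12 = 1856.32 kip·ft.

M_n ≈ 1860 kip·ft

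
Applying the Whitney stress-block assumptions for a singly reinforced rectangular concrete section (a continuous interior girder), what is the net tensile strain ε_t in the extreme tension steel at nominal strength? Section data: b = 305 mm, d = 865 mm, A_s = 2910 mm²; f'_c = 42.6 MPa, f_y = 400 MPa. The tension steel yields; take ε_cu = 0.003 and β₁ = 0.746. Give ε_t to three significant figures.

a = A_s f_y/(0.85 f'_c b) = 105.40 mm.
β₁ = 0.746, so c = a/β₁ = 105.40/0.746 = 141.29 mm.
From the linear strain diagram with ε_cu = 0.003: ε_t = 0.003 (d − c)/c = 0.003 × (865 − 141.29)/141.29 = 0.0154.
Since ε_t ≥ 0.005, the section is tension-controlled.

ε_t ≈ 0.0154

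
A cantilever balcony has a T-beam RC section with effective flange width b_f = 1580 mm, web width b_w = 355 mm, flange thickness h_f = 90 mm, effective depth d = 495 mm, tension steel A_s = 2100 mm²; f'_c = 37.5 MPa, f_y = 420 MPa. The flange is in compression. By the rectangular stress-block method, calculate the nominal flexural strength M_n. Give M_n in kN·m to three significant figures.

Tension: T = A_s f_y = 2100 × 420 = 882000 N.
Try a within the flange: a = T/(0.85 f'_c b_f) = 882000/(0.85 × 37.5 × 1580) = 17.51 mm.
Since a = 17.51 ≤ h_f = 90 mm, the stress block lies entirely in the flange; analyse as a rectangular beam of width b_f.
M_n = T(d − a/2) = 882000 × (495 − 8.755) = 428.87 × 10⁶ N·mm.
M_n = 428.87 kN·m.

M_n ≈ 429 kN·m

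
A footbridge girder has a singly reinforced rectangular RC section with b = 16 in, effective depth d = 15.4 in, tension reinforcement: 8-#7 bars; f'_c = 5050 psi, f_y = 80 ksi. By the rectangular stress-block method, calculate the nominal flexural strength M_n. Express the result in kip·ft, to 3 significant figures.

M_n ≈ 403 kip·ft

A_s = 8 × 0.6 = 4.8 in².
T = A_s f_y = 4.8 × 80 = 384 kips.
a = T/(0.85 f'_c b) = 384/(0.85 × 5.05 × 16) = 5.591 in.
M_n = T(d − a/2) = 384 × (15.4 − 2.7955) = 4840.1 kip·in = 4840.1/12 = 403.34 kip·ft.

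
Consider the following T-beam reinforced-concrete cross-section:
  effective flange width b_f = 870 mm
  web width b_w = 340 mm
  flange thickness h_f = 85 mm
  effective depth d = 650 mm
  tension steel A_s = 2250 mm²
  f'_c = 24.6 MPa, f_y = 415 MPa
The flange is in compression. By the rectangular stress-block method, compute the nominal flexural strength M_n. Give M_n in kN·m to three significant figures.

Tension: T = A_s f_y = 2250 × 415 = 933750 N.
Try a within the flange: a = T/(0.85 f'_c b_f) = 933750/(0.85 × 24.6 × 870) = 51.33 mm.
Since a = 51.33 ≤ h_f = 85 mm, the stress block lies entirely in the flange; analyse as a rectangular beam of width b_f.
M_n = T(d − a/2) = 933750 × (650 − 25.665) = 582.97 × 10⁶ N·mm.
M_n = 582.97 kN·m.

M_n ≈ 583 kN·m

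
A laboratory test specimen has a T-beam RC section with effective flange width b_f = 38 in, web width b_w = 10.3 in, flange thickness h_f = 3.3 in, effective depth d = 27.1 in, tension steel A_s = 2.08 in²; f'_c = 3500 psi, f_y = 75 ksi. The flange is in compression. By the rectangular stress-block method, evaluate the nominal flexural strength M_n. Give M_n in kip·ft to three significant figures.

Tension: T = A_s f_y = 2.08 × 75 = 156 kips.
Try a within the flange: a = T/(0.85 f'_c b_f) = 156/(0.85 × 3.5 × 38) = 1.380 in.
Since a = 1.380 ≤ h_f = 3.3 in, the stress block lies entirely in the flange; analyse as a rectangular beam of width b_f.
M_n = T(d − a/2) = 156 × (27.1 − 0.69) = 4120.0 kip·in.
M_n = 4120.0/12 = 343.33 kip·ft.

M_n ≈ 343 kip·ft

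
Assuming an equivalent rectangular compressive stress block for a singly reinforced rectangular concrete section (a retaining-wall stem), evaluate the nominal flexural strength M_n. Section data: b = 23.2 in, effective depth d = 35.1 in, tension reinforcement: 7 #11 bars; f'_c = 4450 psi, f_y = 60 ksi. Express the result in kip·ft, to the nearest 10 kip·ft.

A_s = 7 × 1.56 = 10.92 in².
T = A_s f_y = 10.92 × 60 = 655.2 kips.
a = T/(0.85 f'_c b) = 655.2/(0.85 × 4.45 × 23.2) = 7.466 in.
M_n = T(d − a/2) = 655.2 × (35.1 − 3.733) = 20551.7 kip·in = 20551.7/12 = 1712.64 kip·ft.

M_n ≈ 1710 kip·ft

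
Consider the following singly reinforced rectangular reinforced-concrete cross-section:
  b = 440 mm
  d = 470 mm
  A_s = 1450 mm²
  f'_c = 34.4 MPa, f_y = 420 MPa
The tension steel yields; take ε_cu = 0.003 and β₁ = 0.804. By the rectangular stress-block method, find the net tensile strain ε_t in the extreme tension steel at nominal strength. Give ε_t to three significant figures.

ε_t ≈ 0.0209

a = A_s f_y/(0.85 f'_c b) = 47.34 mm.
β₁ = 0.804, so c = a/β₁ = 47.34/0.804 = 58.88 mm.
From the linear strain diagram with ε_cu = 0.003: ε_t = 0.003 (d − c)/c = 0.003 × (470 − 58.88)/58.88 = 0.0209.
Since ε_t ≥ 0.005, the section is tension-controlled.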